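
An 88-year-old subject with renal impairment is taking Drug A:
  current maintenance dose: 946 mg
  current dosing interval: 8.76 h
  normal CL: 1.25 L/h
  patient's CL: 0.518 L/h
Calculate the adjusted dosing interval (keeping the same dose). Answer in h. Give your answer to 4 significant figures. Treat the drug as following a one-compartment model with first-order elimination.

To keep the same average steady-state level, dosing rate must scale with clearance.
CL ratio = 0.518 / 1.25 = 0.4144
New interval (same dose) = 8.76 / 0.4144 = 21.14 h

21.14 h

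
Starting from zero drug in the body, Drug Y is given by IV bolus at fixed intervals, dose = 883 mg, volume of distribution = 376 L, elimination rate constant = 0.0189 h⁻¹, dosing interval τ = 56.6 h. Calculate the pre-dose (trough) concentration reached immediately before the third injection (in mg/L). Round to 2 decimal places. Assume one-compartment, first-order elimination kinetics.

1.08 mg/L

C₀ per dose = Dose / Vd = 883 / 376 = 2.348 mg/L
Fraction remaining after one interval: r = e^(−kτ) = e^(−0.01890 × 56.6) = 0.3431
Before dose 3, 2 doses have been given (aged 1τ, 2τ).
C_trough = C₀ × (r + r²) = 2.348 × (0.3431 + 0.1177) = 1.082 mg/L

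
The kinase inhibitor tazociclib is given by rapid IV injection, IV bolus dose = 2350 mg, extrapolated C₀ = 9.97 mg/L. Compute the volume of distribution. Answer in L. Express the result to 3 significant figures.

Vd = Dose / C₀ = 2350 / 9.97 = 235.7 L

236 L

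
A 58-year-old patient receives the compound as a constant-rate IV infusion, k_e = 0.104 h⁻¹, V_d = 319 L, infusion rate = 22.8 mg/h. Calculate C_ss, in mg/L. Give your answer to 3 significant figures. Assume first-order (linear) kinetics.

CL = k × Vd = 0.1040 × 319 = 33.18 L/h
At steady state Css = R₀ / CL = 22.8 / 33.18 = 0.6872 mg/L

0.687 mg/L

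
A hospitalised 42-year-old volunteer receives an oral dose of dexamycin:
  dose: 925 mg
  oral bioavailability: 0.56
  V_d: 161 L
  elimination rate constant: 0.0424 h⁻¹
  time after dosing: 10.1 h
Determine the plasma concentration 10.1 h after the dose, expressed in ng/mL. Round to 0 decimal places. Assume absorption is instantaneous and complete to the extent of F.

Amount reaching circulation = F × Dose = 0.56 × 925.0 = 518.0 mg
C₀ = F·Dose / Vd = 518.0 / 161 = 3.217 mg/L
C = C₀ · e^(−k·t) = 3.217 × e^(−0.04240 × 10.1)
  = 3.217 × 0.6517 = 2.097 mg/L
Convert: 2.097 mg/L × 1000 = 2097 ng/mL

2097 ng/mL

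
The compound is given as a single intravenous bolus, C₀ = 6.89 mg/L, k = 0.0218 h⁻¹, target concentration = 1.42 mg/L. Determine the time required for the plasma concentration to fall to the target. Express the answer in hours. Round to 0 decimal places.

t = ln(C₀ / C) / k = ln(6.890 / 1.42) / 0.02180
  = ln(4.852) / 0.02180 = 1.579 / 0.02180 = 72.43 h

72 h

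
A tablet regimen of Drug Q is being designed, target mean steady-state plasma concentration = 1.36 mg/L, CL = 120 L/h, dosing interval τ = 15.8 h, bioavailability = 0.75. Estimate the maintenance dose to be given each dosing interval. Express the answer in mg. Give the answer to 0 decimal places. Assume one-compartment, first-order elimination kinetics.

3438 mg

At steady state, F × (Dose/τ) = Css × CL.
Dose = Css × CL × τ / F = 1.36 × 120.0 × 15.8 / 0.75 = 3438 mg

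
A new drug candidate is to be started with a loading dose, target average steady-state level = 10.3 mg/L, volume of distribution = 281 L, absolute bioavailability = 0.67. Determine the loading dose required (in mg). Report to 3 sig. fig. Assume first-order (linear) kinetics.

LD = Css × Vd / F = 10.3 × 281 / 0.67 = 4320 mg

4320 mg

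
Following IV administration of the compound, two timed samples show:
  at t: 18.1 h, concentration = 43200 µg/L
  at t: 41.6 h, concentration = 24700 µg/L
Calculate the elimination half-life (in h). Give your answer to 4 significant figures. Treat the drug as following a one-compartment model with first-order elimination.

k = ln(C₁/C₂) / (t₂ − t₁) = ln(43200/24700) / (41.6 − 18.1)
  = 0.5590 / 23.50 = 0.02379 h⁻¹
t½ = ln2 / k = 0.693147 / 0.02379 = 29.14 h

29.14 h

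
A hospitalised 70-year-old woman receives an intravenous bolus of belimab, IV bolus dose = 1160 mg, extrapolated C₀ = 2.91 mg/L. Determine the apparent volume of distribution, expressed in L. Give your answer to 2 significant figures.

400 L

Vd = Dose / C₀ = 1160 / 2.91 = 398.6 L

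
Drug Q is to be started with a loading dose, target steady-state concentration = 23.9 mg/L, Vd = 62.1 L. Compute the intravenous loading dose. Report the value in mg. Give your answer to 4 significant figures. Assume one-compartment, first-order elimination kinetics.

1484 mg

LD = Css × Vd = 23.9 × 62.1 = 1484 mg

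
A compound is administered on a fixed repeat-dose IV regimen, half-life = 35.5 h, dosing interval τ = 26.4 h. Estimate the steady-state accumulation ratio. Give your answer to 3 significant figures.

2.48

k = ln2 / t½ = 0.693147 / 35.5 = 0.01953 h⁻¹
e^(−kτ) = e^(−0.01953 × 26.4) = 0.5971
Accumulation ratio R = 1 / (1 − e^(−kτ)) = 1 / (1 − 0.5971) = 2.482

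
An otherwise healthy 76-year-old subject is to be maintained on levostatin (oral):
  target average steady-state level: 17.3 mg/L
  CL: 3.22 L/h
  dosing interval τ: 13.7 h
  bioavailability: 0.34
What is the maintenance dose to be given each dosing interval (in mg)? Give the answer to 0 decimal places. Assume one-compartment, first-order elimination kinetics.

At steady state, F × (Dose/τ) = Css × CL.
Dose = Css × CL × τ / F = 17.3 × 3.220 × 13.7 / 0.34 = 2245 mg

2245 mg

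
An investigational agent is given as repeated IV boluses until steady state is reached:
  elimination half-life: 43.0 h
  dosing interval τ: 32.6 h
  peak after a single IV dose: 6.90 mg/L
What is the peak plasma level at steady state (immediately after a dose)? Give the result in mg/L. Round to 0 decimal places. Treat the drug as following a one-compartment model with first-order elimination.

k = ln2 / t½ = 0.693147 / 43.0 = 0.01612 h⁻¹
e^(−kτ) = e^(−0.01612 × 32.6) = 0.5913
Accumulation ratio R = 1 / (1 − e^(−kτ)) = 1 / (1 − 0.5913) = 2.447
Steady-state peak = C₀ × R = 6.90 × 2.447 = 16.88 mg/L

17 mg/L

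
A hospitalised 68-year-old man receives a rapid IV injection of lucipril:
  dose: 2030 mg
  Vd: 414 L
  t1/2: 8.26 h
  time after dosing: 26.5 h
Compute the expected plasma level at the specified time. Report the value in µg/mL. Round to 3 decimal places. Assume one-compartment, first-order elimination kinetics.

0.531 µg/mL

C₀ = Dose / Vd = 2030 / 414 = 4.903 mg/L
k = ln2 / t½ = 0.693147 / 8.26 = 0.08392 h⁻¹
C = C₀ · e^(−k·t) = 4.903 × e^(−0.08392 × 26.5)
  = 4.903 × 0.1082 = 0.5305 mg/L
(0.5305 mg/L = 0.5305 µg/mL)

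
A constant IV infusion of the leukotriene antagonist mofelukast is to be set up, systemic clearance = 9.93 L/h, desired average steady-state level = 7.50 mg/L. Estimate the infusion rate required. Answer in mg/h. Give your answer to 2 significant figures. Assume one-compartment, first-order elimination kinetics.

74 mg/h

At steady state, infusion rate R₀ = Css × CL = 7.50 × 9.930 = 74.48 mg/h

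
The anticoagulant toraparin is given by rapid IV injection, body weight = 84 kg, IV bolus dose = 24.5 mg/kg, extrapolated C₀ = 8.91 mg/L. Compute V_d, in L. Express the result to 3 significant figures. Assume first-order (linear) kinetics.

Dose = 24.5 × 84 = 2058 mg
Vd = Dose / C₀ = 2058 / 8.91 = 231.0 L

231 L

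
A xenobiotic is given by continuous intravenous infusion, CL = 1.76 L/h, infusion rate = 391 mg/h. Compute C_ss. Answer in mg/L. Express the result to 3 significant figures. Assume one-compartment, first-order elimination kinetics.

222 mg/L

At steady state Css = R₀ / CL = 391 / 1.760 = 222.2 mg/L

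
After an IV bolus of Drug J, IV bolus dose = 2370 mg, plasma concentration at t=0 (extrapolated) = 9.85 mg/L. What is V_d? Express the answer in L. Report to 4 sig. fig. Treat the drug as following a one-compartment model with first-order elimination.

Vd = Dose / C₀ = 2370 / 9.85 = 240.6 L

240.6 L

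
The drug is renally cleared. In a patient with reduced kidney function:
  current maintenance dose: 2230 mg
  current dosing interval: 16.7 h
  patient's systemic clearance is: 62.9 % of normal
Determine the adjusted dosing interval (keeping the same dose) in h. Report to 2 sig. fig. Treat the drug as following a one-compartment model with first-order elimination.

To keep the same average steady-state level, dosing rate must scale with clearance.
CL ratio = 62.9 / 100 = 0.6290
New interval (same dose) = 16.7 / 0.6290 = 26.55 h

27 h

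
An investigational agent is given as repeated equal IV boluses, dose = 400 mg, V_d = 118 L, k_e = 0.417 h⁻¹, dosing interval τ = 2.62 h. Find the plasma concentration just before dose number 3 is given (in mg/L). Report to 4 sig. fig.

1.518 mg/L

C₀ per dose = Dose / Vd = 400 / 118 = 3.390 mg/L
Fraction remaining after one interval: r = e^(−kτ) = e^(−0.4170 × 2.62) = 0.3354
Before dose 3, 2 doses have been given (aged 1τ, 2τ).
C_trough = C₀ × (r + r²) = 3.390 × (0.3354 + 0.1125) = 1.518 mg/L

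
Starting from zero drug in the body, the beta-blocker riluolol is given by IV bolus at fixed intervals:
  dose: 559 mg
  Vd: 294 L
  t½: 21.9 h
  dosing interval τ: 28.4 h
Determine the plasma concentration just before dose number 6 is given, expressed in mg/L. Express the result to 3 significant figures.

C₀ per dose = Dose / Vd = 559 / 294 = 1.901 mg/L
k = ln2 / t½ = 0.693147 / 21.9 = 0.03165 h⁻¹
Fraction remaining after one interval: r = e^(−kτ) = e^(−0.03165 × 28.4) = 0.4070
Before dose 6, 5 doses have been given (aged 1τ, 2τ, 3τ, 4τ, 5τ).
C_trough = C₀ × (r + r² + … + r^5) = C₀ × r(1−r^5)/(1−r)
        = 1.901 × 0.4070 × (1 − 0.01117) / (1 − 0.4070) = 1.290 mg/L

1.29 mg/L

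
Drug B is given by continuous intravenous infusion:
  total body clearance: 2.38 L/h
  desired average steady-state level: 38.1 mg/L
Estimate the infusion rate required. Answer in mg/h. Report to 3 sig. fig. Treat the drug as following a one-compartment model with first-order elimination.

90.7 mg/h

At steady state, infusion rate R₀ = Css × CL = 38.1 × 2.380 = 90.68 mg/h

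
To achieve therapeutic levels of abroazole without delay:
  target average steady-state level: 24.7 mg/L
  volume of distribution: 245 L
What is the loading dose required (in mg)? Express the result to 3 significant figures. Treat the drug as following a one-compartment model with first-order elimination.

LD = Css × Vd = 24.7 × 245 = 6052 mg

6050 mg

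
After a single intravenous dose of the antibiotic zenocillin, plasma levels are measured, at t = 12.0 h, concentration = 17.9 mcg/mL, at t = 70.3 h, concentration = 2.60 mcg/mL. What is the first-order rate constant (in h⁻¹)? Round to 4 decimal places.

0.0331 h⁻¹

k = ln(C₁/C₂) / (t₂ − t₁) = ln(17.9/2.60) / (70.3 − 12.0)
  = 1.929 / 58.30 = 0.03309 h⁻¹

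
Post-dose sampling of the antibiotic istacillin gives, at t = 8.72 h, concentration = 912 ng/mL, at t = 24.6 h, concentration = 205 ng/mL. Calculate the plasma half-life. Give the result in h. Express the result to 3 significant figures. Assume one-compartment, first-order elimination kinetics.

7.37 h

k = ln(C₁/C₂) / (t₂ − t₁) = ln(912/205) / (24.6 − 8.72)
  = 1.493 / 15.88 = 0.09402 h⁻¹
t½ = ln2 / k = 0.693147 / 0.09402 = 7.372 h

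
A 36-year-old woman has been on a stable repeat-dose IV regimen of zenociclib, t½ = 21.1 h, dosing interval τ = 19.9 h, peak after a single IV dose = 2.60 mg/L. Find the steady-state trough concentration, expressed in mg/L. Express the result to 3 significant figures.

k = ln2 / t½ = 0.693147 / 21.1 = 0.03285 h⁻¹
e^(−kτ) = e^(−0.03285 × 19.9) = 0.5201
Accumulation ratio R = 1 / (1 − e^(−kτ)) = 1 / (1 − 0.5201) = 2.084
Steady-state trough = C₀ × R × e^(−kτ) = 2.60 × 2.084 × 0.5201 = 2.818 mg/L

2.82 mg/L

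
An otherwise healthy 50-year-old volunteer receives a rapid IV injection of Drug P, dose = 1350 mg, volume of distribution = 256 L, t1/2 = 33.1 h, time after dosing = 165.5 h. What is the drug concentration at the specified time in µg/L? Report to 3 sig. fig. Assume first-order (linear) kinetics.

C₀ = Dose / Vd = 1350 / 256 = 5.273 mg/L
k = ln2 / t½ = 0.693147 / 33.1 = 0.02094 h⁻¹
t / t½ = 165.5 / 33.1 = 5 half-lives
C = C₀ × (1/2)^5 = 5.273 × 0.03125 = 0.1648 mg/L
Convert: 0.1648 mg/L × 1000 = 164.8 µg/L

165 µg/L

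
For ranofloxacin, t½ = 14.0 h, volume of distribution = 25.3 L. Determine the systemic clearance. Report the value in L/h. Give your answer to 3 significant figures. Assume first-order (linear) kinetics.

1.25 L/h

k = ln2 / t½ = 0.693147 / 14.0 = 0.04951 h⁻¹
CL = k × Vd = 0.04951 × 25.3 = 1.253 L/h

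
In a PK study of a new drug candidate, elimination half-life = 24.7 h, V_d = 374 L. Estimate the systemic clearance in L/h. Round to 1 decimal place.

k = ln2 / t½ = 0.693147 / 24.7 = 0.02806 h⁻¹
CL = k × Vd = 0.02806 × 374 = 10.49 L/h

10.5 L/h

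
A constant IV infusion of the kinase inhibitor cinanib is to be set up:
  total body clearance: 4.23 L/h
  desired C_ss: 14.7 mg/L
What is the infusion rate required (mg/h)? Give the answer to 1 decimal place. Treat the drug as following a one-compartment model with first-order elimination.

At steady state, infusion rate R₀ = Css × CL = 14.7 × 4.230 = 62.18 mg/h

62.2 mg/h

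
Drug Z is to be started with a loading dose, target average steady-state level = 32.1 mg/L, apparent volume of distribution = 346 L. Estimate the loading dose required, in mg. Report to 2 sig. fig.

LD = Css × Vd = 32.1 × 346 = 11110 mg

11000 mg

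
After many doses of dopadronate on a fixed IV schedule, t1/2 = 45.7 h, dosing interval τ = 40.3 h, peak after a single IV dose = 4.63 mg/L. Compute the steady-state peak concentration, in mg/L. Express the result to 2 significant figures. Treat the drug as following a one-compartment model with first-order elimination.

10 mg/L

k = ln2 / t½ = 0.693147 / 45.7 = 0.01517 h⁻¹
e^(−kτ) = e^(−0.01517 × 40.3) = 0.5426
Accumulation ratio R = 1 / (1 − e^(−kτ)) = 1 / (1 − 0.5426) = 2.186
Steady-state peak = C₀ × R = 4.63 × 2.186 = 10.12 mg/L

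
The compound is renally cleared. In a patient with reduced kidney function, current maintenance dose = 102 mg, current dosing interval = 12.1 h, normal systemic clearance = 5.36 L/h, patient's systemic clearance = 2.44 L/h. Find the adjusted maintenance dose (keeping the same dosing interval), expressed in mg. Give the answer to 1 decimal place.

46.4 mg

To keep the same average steady-state level, dosing rate must scale with clearance.
CL ratio = 2.44 / 5.36 = 0.4552
New dose (same interval) = 102 × 0.4552 = 46.43 mg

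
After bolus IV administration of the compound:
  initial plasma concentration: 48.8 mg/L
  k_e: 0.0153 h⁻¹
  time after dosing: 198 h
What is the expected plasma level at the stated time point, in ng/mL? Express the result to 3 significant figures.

2360 ng/mL

C = C₀ · e^(−k·t) = 48.80 × e^(−0.01530 × 198)
  = 48.80 × 0.04834 = 2.359 mg/L
Convert: 2.359 mg/L × 1000 = 2359 ng/mL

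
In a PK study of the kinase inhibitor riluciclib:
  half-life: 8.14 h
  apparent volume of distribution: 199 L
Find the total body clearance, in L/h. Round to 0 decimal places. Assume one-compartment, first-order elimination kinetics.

k = ln2 / t½ = 0.693147 / 8.14 = 0.08515 h⁻¹
CL = k × Vd = 0.08515 × 199 = 16.94 L/h

17 L/h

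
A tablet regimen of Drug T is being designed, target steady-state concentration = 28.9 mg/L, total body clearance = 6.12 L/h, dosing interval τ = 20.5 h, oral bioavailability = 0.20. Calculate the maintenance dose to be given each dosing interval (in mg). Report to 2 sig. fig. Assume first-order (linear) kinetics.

18000 mg

At steady state, F × (Dose/τ) = Css × CL.
Dose = Css × CL × τ / F = 28.9 × 6.120 × 20.5 / 0.20 = 18130 mg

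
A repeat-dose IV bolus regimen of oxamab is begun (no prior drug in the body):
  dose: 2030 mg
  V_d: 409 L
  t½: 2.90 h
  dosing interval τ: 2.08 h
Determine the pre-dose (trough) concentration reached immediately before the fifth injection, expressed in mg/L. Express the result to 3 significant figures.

6.65 mg/L

C₀ per dose = Dose / Vd = 2030 / 409 = 4.963 mg/L
k = ln2 / t½ = 0.693147 / 2.90 = 0.2390 h⁻¹
Fraction remaining after one interval: r = e^(−kτ) = e^(−0.2390 × 2.08) = 0.6083
Before dose 5, 4 doses have been given (aged 1τ, 2τ, 3τ, 4τ).
C_trough = C₀ × (r + r² + … + r^4) = C₀ × r(1−r^4)/(1−r)
        = 4.963 × 0.6083 × (1 − 0.1369) / (1 − 0.6083) = 6.652 mg/L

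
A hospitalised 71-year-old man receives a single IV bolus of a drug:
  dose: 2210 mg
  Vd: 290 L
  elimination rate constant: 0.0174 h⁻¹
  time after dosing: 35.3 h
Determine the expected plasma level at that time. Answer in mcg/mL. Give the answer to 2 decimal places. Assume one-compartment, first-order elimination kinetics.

C₀ = Dose / Vd = 2210 / 290 = 7.621 mg/L
C = C₀ · e^(−k·t) = 7.621 × e^(−0.01740 × 35.3)
  = 7.621 × 0.5411 = 4.124 mg/L
(4.124 mg/L = 4.124 mcg/mL)

4.12 mcg/mL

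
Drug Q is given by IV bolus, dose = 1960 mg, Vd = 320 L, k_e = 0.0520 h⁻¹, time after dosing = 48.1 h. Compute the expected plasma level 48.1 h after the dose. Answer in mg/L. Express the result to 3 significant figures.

C₀ = Dose / Vd = 1960 / 320 = 6.125 mg/L
C = C₀ · e^(−k·t) = 6.125 × e^(−0.05200 × 48.1)
  = 6.125 × 0.08199 = 0.5022 mg/L

0.502 mg/L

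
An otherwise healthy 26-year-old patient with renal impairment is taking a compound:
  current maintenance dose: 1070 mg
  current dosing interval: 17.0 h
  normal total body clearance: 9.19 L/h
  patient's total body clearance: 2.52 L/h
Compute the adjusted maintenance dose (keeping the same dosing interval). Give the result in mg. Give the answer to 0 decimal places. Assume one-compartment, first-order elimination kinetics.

To keep the same average steady-state level, dosing rate must scale with clearance.
CL ratio = 2.52 / 9.19 = 0.2742
New dose (same interval) = 1070 × 0.2742 = 293.4 mg

293 mg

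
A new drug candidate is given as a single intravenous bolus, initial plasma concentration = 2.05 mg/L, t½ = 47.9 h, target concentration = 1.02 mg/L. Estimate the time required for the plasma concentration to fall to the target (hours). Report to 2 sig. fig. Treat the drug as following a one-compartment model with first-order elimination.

48 h

k = ln2 / t½ = 0.693147 / 47.9 = 0.01447 h⁻¹
t = ln(C₀ / C) / k = ln(2.050 / 1.02) / 0.01447
  = ln(2.010) / 0.01447 = 0.6981 / 0.01447 = 48.24 h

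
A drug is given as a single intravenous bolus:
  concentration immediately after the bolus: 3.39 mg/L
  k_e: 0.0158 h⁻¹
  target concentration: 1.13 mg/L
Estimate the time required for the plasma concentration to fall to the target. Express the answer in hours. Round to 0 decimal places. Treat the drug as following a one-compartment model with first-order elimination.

70 h

t = ln(C₀ / C) / k = ln(3.390 / 1.13) / 0.01580
  = ln(3.000) / 0.01580 = 1.099 / 0.01580 = 69.56 h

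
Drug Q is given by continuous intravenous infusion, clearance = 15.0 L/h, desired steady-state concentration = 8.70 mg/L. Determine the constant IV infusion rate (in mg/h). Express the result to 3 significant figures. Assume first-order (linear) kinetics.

131 mg/h

At steady state, infusion rate R₀ = Css × CL = 8.70 × 15.00 = 130.5 mg/h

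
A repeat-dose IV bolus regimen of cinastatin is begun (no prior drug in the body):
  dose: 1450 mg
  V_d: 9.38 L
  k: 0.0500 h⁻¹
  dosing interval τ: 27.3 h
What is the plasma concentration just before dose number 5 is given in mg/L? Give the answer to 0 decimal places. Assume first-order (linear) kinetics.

C₀ per dose = Dose / Vd = 1450 / 9.38 = 154.6 mg/L
Fraction remaining after one interval: r = e^(−kτ) = e^(−0.05000 × 27.3) = 0.2554
Before dose 5, 4 doses have been given (aged 1τ, 2τ, 3τ, 4τ).
C_trough = C₀ × (r + r² + … + r^4) = C₀ × r(1−r^4)/(1−r)
        = 154.6 × 0.2554 × (1 − 0.004255) / (1 − 0.2554) = 52.80 mg/L

53 mg/L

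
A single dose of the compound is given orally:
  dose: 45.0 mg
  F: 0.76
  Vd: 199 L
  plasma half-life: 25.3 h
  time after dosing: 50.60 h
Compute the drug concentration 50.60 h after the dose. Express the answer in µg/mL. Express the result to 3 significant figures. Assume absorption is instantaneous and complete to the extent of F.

0.0430 µg/mL

Amount reaching circulation = F × Dose = 0.76 × 45.00 = 34.20 mg
C₀ = F·Dose / Vd = 34.20 / 199 = 0.1719 mg/L
k = ln2 / t½ = 0.693147 / 25.3 = 0.02740 h⁻¹
t / t½ = 50.60 / 25.3 = 2 half-lives
C = C₀ × (1/2)^2 = 0.1719 × 0.2500 = 0.04298 mg/L
(0.04298 mg/L = 0.04298 µg/mL)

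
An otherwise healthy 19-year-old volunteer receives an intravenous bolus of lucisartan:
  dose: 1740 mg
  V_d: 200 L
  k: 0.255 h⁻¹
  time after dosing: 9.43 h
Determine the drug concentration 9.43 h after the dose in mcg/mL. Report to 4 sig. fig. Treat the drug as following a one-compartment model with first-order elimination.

0.7856 mcg/mL

C₀ = Dose / Vd = 1740 / 200 = 8.700 mg/L
C = C₀ · e^(−k·t) = 8.700 × e^(−0.2550 × 9.43)
  = 8.700 × 0.09030 = 0.7856 mg/L
(0.7856 mg/L = 0.7856 mcg/mL)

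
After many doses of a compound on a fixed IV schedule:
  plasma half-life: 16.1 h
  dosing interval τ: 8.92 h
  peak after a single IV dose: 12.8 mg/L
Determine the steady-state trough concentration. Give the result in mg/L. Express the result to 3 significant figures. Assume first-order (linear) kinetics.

27.3 mg/L

k = ln2 / t½ = 0.693147 / 16.1 = 0.04305 h⁻¹
e^(−kτ) = e^(−0.04305 × 8.92) = 0.6811
Accumulation ratio R = 1 / (1 − e^(−kτ)) = 1 / (1 − 0.6811) = 3.136
Steady-state trough = C₀ × R × e^(−kτ) = 12.8 × 3.136 × 0.6811 = 27.34 mg/L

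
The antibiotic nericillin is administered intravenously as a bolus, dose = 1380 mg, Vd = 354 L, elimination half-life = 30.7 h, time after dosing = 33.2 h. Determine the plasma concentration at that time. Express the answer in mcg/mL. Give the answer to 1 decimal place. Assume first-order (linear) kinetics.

1.8 mcg/mL

C₀ = Dose / Vd = 1380 / 354 = 3.898 mg/L
k = ln2 / t½ = 0.693147 / 30.7 = 0.02258 h⁻¹
C = C₀ · e^(−k·t) = 3.898 × e^(−0.02258 × 33.2)
  = 3.898 × 0.4725 = 1.842 mg/L
(1.842 mg/L = 1.842 mcg/mL)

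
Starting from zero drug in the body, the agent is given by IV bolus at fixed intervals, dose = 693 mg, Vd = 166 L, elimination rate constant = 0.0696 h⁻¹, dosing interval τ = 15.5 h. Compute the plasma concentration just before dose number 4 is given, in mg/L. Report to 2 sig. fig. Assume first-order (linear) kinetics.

2.1 mg/L

C₀ per dose = Dose / Vd = 693 / 166 = 4.175 mg/L
Fraction remaining after one interval: r = e^(−kτ) = e^(−0.06960 × 15.5) = 0.3400
Before dose 4, 3 doses have been given (aged 1τ, 2τ, 3τ).
C_trough = C₀ × (r + r² + … + r^3) = C₀ × r(1−r^3)/(1−r)
        = 4.175 × 0.3400 × (1 − 0.03930) / (1 − 0.3400) = 2.066 mg/L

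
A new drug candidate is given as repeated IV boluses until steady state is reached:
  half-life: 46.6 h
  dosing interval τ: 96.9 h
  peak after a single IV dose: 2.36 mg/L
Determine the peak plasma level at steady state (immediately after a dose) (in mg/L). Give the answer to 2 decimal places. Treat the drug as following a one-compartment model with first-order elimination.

3.09 mg/L

k = ln2 / t½ = 0.693147 / 46.6 = 0.01487 h⁻¹
e^(−kτ) = e^(−0.01487 × 96.9) = 0.2367
Accumulation ratio R = 1 / (1 − e^(−kτ)) = 1 / (1 − 0.2367) = 1.310
Steady-state peak = C₀ × R = 2.36 × 1.310 = 3.092 mg/L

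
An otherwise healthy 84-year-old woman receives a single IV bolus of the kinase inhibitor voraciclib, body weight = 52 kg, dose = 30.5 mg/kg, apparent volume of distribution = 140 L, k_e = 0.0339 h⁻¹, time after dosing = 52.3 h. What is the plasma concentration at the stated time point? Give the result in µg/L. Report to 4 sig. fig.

Total dose = 30.5 × 52 = 1586 mg
C₀ = Dose / Vd = 1586 / 140 = 11.33 mg/L
C = C₀ · e^(−k·t) = 11.33 × e^(−0.03390 × 52.3)
  = 11.33 × 0.1698 = 1.924 mg/L
Convert: 1.924 mg/L × 1000 = 1924 µg/L

1924 µg/L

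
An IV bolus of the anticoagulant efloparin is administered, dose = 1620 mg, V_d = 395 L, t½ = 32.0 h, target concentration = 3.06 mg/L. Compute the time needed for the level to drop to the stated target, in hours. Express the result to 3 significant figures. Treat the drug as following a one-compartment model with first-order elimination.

C₀ = Dose / Vd = 1620 / 395 = 4.101 mg/L
k = ln2 / t½ = 0.693147 / 32.0 = 0.02166 h⁻¹
t = ln(C₀ / C) / k = ln(4.101 / 3.06) / 0.02166
  = ln(1.340) / 0.02166 = 0.2927 / 0.02166 = 13.51 h

13.5 h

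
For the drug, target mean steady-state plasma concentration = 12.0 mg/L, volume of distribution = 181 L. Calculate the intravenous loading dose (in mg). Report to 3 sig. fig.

2170 mg

LD = Css × Vd = 12.0 × 181 = 2172 mg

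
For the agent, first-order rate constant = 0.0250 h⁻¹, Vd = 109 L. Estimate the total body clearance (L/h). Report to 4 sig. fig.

2.725 L/h

CL = k × Vd = 0.0250 × 109 = 2.725 L/h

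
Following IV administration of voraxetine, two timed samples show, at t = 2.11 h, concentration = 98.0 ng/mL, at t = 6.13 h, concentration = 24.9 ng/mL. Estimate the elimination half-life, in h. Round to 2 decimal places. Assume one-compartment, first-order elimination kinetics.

k = ln(C₁/C₂) / (t₂ − t₁) = ln(98.0/24.9) / (6.13 − 2.11)
  = 1.370 / 4.020 = 0.3408 h⁻¹
t½ = ln2 / k = 0.693147 / 0.3408 = 2.034 h

2.03 h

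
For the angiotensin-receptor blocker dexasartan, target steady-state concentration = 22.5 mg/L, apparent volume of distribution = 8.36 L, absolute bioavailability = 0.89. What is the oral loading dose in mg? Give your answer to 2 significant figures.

210 mg

LD = Css × Vd / F = 22.5 × 8.36 / 0.89 = 211.3 mg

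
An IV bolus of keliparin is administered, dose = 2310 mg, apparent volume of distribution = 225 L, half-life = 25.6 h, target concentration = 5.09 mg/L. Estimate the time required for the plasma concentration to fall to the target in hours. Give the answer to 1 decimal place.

25.9 h

C₀ = Dose / Vd = 2310 / 225 = 10.27 mg/L
k = ln2 / t½ = 0.693147 / 25.6 = 0.02708 h⁻¹
t = ln(C₀ / C) / k = ln(10.27 / 5.09) / 0.02708
  = ln(2.018) / 0.02708 = 0.7021 / 0.02708 = 25.93 h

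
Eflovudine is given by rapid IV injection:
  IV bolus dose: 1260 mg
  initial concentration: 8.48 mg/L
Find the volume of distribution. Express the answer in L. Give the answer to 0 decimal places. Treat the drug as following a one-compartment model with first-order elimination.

Vd = Dose / C₀ = 1260 / 8.48 = 148.6 L

149 L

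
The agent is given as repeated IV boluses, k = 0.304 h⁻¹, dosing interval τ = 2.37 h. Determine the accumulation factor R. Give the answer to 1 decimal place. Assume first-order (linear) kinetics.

1.9

e^(−kτ) = e^(−0.3040 × 2.37) = 0.4865
Accumulation ratio R = 1 / (1 − e^(−kτ)) = 1 / (1 − 0.4865) = 1.947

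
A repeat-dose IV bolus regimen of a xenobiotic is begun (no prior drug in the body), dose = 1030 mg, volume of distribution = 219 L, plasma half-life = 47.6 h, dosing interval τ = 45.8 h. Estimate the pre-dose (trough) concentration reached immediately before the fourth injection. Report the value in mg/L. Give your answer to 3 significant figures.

C₀ per dose = Dose / Vd = 1030 / 219 = 4.703 mg/L
k = ln2 / t½ = 0.693147 / 47.6 = 0.01456 h⁻¹
Fraction remaining after one interval: r = e^(−kτ) = e^(−0.01456 × 45.8) = 0.5133
Before dose 4, 3 doses have been given (aged 1τ, 2τ, 3τ).
C_trough = C₀ × (r + r² + … + r^3) = C₀ × r(1−r^3)/(1−r)
        = 4.703 × 0.5133 × (1 − 0.1352) / (1 − 0.5133) = 4.289 mg/L

4.29 mg/L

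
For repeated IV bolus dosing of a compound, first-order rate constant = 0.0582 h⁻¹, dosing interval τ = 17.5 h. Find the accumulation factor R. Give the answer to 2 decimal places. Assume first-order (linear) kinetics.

1.57

e^(−kτ) = e^(−0.05820 × 17.5) = 0.3611
Accumulation ratio R = 1 / (1 − e^(−kτ)) = 1 / (1 − 0.3611) = 1.565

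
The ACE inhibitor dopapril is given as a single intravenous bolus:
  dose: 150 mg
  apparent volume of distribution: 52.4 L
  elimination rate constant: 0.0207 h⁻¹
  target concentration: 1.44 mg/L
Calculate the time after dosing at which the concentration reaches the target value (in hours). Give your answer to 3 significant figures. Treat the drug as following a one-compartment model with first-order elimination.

33.2 h

C₀ = Dose / Vd = 150.0 / 52.4 = 2.863 mg/L
t = ln(C₀ / C) / k = ln(2.863 / 1.44) / 0.02070
  = ln(1.988) / 0.02070 = 0.6871 / 0.02070 = 33.19 h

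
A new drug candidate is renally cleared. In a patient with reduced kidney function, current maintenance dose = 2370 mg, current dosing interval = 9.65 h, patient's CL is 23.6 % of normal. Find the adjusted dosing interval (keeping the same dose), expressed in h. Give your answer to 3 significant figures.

40.9 h

To keep the same average steady-state level, dosing rate must scale with clearance.
CL ratio = 23.6 / 100 = 0.2360
New interval (same dose) = 9.65 / 0.2360 = 40.89 h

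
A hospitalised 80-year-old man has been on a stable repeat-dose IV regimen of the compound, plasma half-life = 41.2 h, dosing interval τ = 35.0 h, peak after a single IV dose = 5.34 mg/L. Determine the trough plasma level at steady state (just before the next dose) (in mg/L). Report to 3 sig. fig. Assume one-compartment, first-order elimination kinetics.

6.66 mg/L

k = ln2 / t½ = 0.693147 / 41.2 = 0.01682 h⁻¹
e^(−kτ) = e^(−0.01682 × 35.0) = 0.5550
Accumulation ratio R = 1 / (1 − e^(−kτ)) = 1 / (1 − 0.5550) = 2.247
Steady-state trough = C₀ × R × e^(−kτ) = 5.34 × 2.247 × 0.5550 = 6.659 mg/L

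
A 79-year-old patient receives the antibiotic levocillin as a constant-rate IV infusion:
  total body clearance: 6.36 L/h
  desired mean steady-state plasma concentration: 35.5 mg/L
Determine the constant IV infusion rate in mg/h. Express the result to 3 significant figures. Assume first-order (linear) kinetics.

At steady state, infusion rate R₀ = Css × CL = 35.5 × 6.360 = 225.8 mg/h

226 mg/h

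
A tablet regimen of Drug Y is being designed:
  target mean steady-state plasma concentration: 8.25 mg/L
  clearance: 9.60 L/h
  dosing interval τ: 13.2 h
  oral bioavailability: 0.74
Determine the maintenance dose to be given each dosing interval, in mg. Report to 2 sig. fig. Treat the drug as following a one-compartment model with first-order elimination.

1400 mg

At steady state, F × (Dose/τ) = Css × CL.
Dose = Css × CL × τ / F = 8.25 × 9.600 × 13.2 / 0.74 = 1413 mg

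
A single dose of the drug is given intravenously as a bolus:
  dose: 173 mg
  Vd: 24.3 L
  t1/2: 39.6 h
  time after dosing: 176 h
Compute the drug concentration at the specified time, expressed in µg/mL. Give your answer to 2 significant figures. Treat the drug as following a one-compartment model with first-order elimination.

0.33 µg/mL

C₀ = Dose / Vd = 173.0 / 24.3 = 7.119 mg/L
k = ln2 / t½ = 0.693147 / 39.6 = 0.01750 h⁻¹
C = C₀ · e^(−k·t) = 7.119 × e^(−0.01750 × 176)
  = 7.119 × 0.04596 = 0.3272 mg/L
(0.3272 mg/L = 0.3272 µg/mL)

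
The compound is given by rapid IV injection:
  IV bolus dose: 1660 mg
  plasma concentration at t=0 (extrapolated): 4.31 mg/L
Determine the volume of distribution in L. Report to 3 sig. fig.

385 L

Vd = Dose / C₀ = 1660 / 4.31 = 385.2 L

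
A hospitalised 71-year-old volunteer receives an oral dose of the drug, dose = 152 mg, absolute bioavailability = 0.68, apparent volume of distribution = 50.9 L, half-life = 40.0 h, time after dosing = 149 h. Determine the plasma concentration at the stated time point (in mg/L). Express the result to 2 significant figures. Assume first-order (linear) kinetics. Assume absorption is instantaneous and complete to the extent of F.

0.15 mg/L

Amount reaching circulation = F × Dose = 0.68 × 152.0 = 103.4 mg
C₀ = F·Dose / Vd = 103.4 / 50.9 = 2.031 mg/L
k = ln2 / t½ = 0.693147 / 40.0 = 0.01733 h⁻¹
C = C₀ · e^(−k·t) = 2.031 × e^(−0.01733 × 149)
  = 2.031 × 0.07561 = 0.1536 mg/L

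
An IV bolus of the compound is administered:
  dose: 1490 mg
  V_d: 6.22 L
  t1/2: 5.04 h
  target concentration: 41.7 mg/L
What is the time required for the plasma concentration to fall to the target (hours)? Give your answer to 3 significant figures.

12.7 h

C₀ = Dose / Vd = 1490 / 6.22 = 239.5 mg/L
k = ln2 / t½ = 0.693147 / 5.04 = 0.1375 h⁻¹
t = ln(C₀ / C) / k = ln(239.5 / 41.7) / 0.1375
  = ln(5.743) / 0.1375 = 1.748 / 0.1375 = 12.71 h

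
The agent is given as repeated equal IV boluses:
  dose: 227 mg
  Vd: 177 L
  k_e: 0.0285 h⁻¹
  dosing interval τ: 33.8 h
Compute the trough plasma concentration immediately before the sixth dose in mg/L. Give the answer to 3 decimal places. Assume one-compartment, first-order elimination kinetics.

0.785 mg/L

C₀ per dose = Dose / Vd = 227 / 177 = 1.282 mg/L
Fraction remaining after one interval: r = e^(−kτ) = e^(−0.02850 × 33.8) = 0.3816
Before dose 6, 5 doses have been given (aged 1τ, 2τ, 3τ, 4τ, 5τ).
C_trough = C₀ × (r + r² + … + r^5) = C₀ × r(1−r^5)/(1−r)
        = 1.282 × 0.3816 × (1 − 0.008092) / (1 − 0.3816) = 0.7847 mg/L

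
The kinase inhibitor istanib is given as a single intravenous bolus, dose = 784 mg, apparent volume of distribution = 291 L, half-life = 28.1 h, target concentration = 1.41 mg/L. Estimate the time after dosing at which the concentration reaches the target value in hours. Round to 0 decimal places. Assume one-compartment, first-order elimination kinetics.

C₀ = Dose / Vd = 784.0 / 291 = 2.694 mg/L
k = ln2 / t½ = 0.693147 / 28.1 = 0.02467 h⁻¹
t = ln(C₀ / C) / k = ln(2.694 / 1.41) / 0.02467
  = ln(1.911) / 0.02467 = 0.6476 / 0.02467 = 26.25 h

26 h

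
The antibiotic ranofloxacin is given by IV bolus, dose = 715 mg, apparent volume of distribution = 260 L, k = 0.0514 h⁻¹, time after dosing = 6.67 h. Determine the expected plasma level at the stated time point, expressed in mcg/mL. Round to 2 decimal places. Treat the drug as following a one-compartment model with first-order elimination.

1.95 mcg/mL

C₀ = Dose / Vd = 715.0 / 260 = 2.750 mg/L
C = C₀ · e^(−k·t) = 2.750 × e^(−0.05140 × 6.67)
  = 2.750 × 0.7098 = 1.952 mg/L
(1.952 mg/L = 1.952 mcg/mL)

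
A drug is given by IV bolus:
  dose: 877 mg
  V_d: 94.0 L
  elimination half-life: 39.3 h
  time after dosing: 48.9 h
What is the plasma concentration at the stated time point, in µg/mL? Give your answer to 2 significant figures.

3.9 µg/mL

C₀ = Dose / Vd = 877.0 / 94.0 = 9.330 mg/L
k = ln2 / t½ = 0.693147 / 39.3 = 0.01764 h⁻¹
C = C₀ · e^(−k·t) = 9.330 × e^(−0.01764 × 48.9)
  = 9.330 × 0.4221 = 3.938 mg/L
(3.938 mg/L = 3.938 µg/mL)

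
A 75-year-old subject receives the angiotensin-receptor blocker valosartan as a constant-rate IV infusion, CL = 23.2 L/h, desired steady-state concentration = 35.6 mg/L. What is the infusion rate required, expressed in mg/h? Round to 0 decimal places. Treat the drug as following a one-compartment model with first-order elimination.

826 mg/h

At steady state, infusion rate R₀ = Css × CL = 35.6 × 23.20 = 825.9 mg/h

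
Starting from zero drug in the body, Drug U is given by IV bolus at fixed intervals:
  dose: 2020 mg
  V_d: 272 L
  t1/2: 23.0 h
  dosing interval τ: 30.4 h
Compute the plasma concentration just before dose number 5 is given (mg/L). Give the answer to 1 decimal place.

C₀ per dose = Dose / Vd = 2020 / 272 = 7.426 mg/L
k = ln2 / t½ = 0.693147 / 23.0 = 0.03014 h⁻¹
Fraction remaining after one interval: r = e^(−kτ) = e^(−0.03014 × 30.4) = 0.4000
Before dose 5, 4 doses have been given (aged 1τ, 2τ, 3τ, 4τ).
C_trough = C₀ × (r + r² + … + r^4) = C₀ × r(1−r^4)/(1−r)
        = 7.426 × 0.4000 × (1 − 0.02560) / (1 − 0.4000) = 4.824 mg/L

4.8 mg/L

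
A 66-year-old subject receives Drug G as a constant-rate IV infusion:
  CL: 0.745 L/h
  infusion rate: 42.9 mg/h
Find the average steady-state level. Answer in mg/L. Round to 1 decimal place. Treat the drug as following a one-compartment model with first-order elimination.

57.6 mg/L

At steady state Css = R₀ / CL = 42.9 / 0.7450 = 57.58 mg/L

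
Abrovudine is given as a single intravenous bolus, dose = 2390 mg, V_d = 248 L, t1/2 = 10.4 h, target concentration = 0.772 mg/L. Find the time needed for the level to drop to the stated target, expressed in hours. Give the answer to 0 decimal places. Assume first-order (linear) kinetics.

38 h

C₀ = Dose / Vd = 2390 / 248 = 9.637 mg/L
k = ln2 / t½ = 0.693147 / 10.4 = 0.06665 h⁻¹
t = ln(C₀ / C) / k = ln(9.637 / 0.772) / 0.06665
  = ln(12.48) / 0.06665 = 2.524 / 0.06665 = 37.87 h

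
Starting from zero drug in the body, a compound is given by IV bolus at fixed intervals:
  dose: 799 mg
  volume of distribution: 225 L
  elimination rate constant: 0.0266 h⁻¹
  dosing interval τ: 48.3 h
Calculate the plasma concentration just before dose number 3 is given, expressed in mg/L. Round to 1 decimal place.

1.3 mg/L

C₀ per dose = Dose / Vd = 799 / 225 = 3.551 mg/L
Fraction remaining after one interval: r = e^(−kτ) = e^(−0.02660 × 48.3) = 0.2767
Before dose 3, 2 doses have been given (aged 1τ, 2τ).
C_trough = C₀ × (r + r²) = 3.551 × (0.2767 + 0.07656) = 1.254 mg/L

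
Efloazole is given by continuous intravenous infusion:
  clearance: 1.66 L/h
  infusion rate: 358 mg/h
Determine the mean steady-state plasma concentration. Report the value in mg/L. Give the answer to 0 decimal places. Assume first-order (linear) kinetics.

216 mg/L

At steady state Css = R₀ / CL = 358 / 1.660 = 215.7 mg/L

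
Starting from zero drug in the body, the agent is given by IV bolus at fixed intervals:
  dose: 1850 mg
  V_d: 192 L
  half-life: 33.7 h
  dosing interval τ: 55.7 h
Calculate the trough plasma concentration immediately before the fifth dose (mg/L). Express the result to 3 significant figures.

4.45 mg/L

C₀ per dose = Dose / Vd = 1850 / 192 = 9.635 mg/L
k = ln2 / t½ = 0.693147 / 33.7 = 0.02057 h⁻¹
Fraction remaining after one interval: r = e^(−kτ) = e^(−0.02057 × 55.7) = 0.3180
Before dose 5, 4 doses have been given (aged 1τ, 2τ, 3τ, 4τ).
C_trough = C₀ × (r + r² + … + r^4) = C₀ × r(1−r^4)/(1−r)
        = 9.635 × 0.3180 × (1 − 0.01023) / (1 − 0.3180) = 4.447 mg/L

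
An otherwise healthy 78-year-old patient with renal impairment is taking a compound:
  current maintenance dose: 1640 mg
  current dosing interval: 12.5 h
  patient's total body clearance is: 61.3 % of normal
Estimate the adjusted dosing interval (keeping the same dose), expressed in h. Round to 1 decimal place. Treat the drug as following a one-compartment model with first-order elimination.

To keep the same average steady-state level, dosing rate must scale with clearance.
CL ratio = 61.3 / 100 = 0.6130
New interval (same dose) = 12.5 / 0.6130 = 20.39 h

20.4 h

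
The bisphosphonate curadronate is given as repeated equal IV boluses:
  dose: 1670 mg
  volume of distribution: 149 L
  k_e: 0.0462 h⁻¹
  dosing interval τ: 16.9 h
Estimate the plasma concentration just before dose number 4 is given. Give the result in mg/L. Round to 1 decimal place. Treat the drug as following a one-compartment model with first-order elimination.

C₀ per dose = Dose / Vd = 1670 / 149 = 11.21 mg/L
Fraction remaining after one interval: r = e^(−kτ) = e^(−0.04620 × 16.9) = 0.4580
Before dose 4, 3 doses have been given (aged 1τ, 2τ, 3τ).
C_trough = C₀ × (r + r² + … + r^3) = C₀ × r(1−r^3)/(1−r)
        = 11.21 × 0.4580 × (1 − 0.09607) / (1 − 0.4580) = 8.563 mg/L

8.6 mg/L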